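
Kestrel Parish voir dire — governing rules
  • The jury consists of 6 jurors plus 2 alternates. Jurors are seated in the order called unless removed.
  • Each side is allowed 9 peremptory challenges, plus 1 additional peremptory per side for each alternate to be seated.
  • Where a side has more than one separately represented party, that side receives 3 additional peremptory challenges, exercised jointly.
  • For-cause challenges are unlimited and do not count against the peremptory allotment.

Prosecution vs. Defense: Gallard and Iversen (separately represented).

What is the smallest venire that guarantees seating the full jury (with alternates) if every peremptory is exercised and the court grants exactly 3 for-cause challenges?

Seats to fill: 6 + 2 alternates = 8.
Peremptories — Prosecution: 9 + 1×2 = 11; Defense: 9 + 1×2 + 3 = 14; total 25.
For-cause removals: 3.
Minimum venire: 8 + 25 + 3 = 36.

36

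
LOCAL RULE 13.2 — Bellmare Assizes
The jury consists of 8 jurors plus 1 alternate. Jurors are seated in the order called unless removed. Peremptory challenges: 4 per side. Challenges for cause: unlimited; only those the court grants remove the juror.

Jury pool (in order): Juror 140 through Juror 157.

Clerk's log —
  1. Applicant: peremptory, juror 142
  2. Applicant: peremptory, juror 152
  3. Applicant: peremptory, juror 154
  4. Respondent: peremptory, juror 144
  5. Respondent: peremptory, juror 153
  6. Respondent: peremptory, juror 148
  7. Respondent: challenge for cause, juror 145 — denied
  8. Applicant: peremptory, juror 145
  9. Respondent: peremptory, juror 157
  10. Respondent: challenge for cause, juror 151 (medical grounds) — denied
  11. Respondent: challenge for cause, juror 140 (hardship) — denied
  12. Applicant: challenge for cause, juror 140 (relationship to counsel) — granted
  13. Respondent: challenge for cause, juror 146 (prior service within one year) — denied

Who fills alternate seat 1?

156

Removed: #140, #142, #144, #145, #148, #152, #153, #154, #157. (#146, #151 stay — for-cause denied.)
Seating in order: seats 1–8 → #141, #143, #146, #147, #149, #150, #151, #155; alternates → #156.
So alternate 1 is #156.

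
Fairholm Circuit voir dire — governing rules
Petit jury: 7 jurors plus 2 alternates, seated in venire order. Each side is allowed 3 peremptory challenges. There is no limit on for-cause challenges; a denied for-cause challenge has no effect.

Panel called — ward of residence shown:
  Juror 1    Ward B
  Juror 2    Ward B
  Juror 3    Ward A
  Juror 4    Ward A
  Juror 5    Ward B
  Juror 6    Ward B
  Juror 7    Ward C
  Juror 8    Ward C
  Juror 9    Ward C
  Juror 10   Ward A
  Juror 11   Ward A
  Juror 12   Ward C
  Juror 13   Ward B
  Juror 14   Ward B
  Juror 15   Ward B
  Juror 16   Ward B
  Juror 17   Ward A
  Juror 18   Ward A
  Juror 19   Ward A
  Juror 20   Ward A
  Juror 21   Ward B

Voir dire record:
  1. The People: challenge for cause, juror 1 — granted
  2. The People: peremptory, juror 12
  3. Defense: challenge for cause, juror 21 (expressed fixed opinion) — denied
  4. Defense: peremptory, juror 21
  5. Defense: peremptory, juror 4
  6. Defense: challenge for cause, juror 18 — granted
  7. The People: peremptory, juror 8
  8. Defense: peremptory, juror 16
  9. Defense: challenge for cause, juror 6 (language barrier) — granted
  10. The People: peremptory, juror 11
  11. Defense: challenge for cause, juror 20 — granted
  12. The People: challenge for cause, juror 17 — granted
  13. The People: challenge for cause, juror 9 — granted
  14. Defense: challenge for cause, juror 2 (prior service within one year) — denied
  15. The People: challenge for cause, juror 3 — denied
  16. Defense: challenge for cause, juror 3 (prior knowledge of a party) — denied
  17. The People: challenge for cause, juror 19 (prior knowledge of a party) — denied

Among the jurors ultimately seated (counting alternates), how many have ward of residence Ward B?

Removed: #1, #4, #6, #8, #9, #11, #12, #16, #17, #18, #20, #21.
Seated (9 incl. alternates): #2, #3, #5, #7, #10, #13, #14, #15, #19.
Of those, in Ward B: #2, #5, #13, #14, #15 → 5.

5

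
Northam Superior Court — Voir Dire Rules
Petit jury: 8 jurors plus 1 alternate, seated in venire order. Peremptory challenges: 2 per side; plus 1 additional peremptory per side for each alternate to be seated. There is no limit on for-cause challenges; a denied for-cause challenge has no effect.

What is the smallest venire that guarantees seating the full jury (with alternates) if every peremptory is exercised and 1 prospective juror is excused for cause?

16

Seats to fill: 8 + 1 alternates = 9.
Peremptories: 2 + 1×1 = 3 per side × 2 sides = 6.
For-cause removals: 1.
Minimum venire: 9 + 6 + 1 = 16.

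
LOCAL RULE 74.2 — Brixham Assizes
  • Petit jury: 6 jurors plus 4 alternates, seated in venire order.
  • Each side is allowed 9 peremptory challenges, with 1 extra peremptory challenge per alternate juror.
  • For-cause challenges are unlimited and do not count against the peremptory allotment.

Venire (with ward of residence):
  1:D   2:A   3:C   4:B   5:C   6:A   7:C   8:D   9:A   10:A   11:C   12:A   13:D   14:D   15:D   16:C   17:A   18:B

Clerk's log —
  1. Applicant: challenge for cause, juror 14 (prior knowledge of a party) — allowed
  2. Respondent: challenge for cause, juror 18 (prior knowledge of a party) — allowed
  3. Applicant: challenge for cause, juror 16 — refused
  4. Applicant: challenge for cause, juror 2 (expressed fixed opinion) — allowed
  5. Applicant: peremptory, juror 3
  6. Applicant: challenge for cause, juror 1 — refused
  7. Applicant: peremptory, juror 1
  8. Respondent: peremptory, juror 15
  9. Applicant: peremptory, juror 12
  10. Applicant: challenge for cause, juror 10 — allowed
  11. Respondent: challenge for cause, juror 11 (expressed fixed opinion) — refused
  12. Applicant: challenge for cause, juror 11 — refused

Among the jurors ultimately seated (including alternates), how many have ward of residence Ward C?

4

Removed: #1, #2, #3, #10, #12, #14, #15, #18.
Seated (10 incl. alternates): #4, #5, #6, #7, #8, #9, #11, #13, #16, #17.
Of those, in Ward C: #5, #7, #11, #16 → 4.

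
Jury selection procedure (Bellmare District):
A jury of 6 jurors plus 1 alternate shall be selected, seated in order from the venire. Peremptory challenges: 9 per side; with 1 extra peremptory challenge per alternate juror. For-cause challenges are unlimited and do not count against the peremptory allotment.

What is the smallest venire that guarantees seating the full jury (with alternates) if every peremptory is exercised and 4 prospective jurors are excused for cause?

Seats to fill: 6 + 1 alternates = 7.
Peremptories: 9 + 1×1 = 10 per side × 2 sides = 20.
For-cause removals: 4.
Minimum venire: 7 + 20 + 4 = 31.

31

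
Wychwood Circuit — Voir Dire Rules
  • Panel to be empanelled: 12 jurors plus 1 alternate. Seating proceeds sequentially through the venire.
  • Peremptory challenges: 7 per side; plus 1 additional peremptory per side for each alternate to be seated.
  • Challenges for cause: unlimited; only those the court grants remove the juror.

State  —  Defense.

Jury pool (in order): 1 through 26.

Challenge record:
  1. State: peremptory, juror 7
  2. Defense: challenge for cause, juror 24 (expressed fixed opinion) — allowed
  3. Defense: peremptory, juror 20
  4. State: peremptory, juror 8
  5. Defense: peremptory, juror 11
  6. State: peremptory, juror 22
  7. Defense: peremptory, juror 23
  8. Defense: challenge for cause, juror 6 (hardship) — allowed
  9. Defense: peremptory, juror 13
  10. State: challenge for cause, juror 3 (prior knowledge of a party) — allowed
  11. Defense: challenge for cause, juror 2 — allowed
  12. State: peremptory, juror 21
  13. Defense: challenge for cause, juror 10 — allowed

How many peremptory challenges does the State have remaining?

4

State allotment: 7 base + 1 × 1 alternate = 8.
State peremptories used: #7, #8, #22, #21 — 4 (the for-cause on #3 doesn't count).
Remaining: 8 − 4 = 4.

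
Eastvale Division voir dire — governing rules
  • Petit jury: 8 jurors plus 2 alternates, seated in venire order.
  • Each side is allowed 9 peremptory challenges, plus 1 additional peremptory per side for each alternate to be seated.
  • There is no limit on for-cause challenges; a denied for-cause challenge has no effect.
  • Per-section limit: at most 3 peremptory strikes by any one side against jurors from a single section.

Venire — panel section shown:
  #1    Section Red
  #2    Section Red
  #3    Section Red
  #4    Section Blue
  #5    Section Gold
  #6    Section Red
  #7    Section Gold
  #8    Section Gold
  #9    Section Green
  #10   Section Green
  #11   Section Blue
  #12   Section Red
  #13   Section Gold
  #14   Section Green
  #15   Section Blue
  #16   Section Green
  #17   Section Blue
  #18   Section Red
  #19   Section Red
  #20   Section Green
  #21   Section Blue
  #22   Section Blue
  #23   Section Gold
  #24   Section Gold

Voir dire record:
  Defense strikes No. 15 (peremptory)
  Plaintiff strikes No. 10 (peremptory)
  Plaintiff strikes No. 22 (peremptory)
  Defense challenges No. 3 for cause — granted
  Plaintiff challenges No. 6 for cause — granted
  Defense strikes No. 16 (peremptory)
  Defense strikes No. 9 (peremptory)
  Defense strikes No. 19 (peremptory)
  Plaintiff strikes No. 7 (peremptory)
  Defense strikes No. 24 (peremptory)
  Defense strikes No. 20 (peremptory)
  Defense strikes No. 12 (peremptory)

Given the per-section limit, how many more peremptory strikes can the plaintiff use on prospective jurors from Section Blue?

2

Plaintiff peremptories so far: #10, #22, #7 — 3 of 11 used, 8 left overall.
Against Section Blue: #22 — 1 used; per-section cap 3 leaves 2.
Binding limit: min(8, 2) = 2.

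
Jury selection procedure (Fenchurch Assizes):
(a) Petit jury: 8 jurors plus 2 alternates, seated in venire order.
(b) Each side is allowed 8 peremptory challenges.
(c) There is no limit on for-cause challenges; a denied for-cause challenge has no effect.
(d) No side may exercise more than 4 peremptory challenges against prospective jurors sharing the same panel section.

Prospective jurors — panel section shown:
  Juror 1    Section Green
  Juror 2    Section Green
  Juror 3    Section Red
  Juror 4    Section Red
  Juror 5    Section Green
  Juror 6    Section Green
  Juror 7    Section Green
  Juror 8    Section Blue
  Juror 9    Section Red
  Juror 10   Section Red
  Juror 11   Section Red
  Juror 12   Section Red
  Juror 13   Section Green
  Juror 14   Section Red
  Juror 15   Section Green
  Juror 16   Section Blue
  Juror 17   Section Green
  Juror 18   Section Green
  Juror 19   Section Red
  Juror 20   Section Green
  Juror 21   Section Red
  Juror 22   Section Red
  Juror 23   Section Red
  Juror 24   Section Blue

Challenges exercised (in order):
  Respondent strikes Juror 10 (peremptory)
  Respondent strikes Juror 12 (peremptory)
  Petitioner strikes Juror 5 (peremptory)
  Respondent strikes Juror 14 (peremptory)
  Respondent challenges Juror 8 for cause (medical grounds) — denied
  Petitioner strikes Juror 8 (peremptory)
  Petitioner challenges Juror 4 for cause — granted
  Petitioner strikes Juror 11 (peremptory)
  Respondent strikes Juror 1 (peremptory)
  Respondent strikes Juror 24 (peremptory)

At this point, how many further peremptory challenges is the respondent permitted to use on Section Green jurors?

3

Respondent peremptories so far: #10, #12, #14, #1, #24 — 5 of 8 used, 3 left overall.
Against Section Green: #1 — 1 used; per-section cap 4 leaves 3.
Binding limit: min(3, 3) = 3.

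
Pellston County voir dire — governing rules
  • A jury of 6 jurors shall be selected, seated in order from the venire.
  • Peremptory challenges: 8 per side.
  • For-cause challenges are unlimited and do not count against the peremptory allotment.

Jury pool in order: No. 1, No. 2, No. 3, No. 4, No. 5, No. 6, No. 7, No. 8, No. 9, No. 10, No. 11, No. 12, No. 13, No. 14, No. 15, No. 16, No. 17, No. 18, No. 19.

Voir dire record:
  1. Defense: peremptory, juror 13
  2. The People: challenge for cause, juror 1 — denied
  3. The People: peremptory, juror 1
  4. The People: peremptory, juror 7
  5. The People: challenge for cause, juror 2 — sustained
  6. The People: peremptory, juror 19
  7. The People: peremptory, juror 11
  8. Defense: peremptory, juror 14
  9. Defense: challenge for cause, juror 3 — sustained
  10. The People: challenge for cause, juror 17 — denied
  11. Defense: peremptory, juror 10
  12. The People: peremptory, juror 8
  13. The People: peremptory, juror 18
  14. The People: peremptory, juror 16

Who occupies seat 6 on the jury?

Removed: #1, #2, #3, #7, #8, #10, #11, #13, #14, #16, #18, #19. (#17 stays — for-cause denied.)
Seating in order: seats 1–6 → #4, #5, #6, #9, #12, #15.
So seat 6 is #15.

15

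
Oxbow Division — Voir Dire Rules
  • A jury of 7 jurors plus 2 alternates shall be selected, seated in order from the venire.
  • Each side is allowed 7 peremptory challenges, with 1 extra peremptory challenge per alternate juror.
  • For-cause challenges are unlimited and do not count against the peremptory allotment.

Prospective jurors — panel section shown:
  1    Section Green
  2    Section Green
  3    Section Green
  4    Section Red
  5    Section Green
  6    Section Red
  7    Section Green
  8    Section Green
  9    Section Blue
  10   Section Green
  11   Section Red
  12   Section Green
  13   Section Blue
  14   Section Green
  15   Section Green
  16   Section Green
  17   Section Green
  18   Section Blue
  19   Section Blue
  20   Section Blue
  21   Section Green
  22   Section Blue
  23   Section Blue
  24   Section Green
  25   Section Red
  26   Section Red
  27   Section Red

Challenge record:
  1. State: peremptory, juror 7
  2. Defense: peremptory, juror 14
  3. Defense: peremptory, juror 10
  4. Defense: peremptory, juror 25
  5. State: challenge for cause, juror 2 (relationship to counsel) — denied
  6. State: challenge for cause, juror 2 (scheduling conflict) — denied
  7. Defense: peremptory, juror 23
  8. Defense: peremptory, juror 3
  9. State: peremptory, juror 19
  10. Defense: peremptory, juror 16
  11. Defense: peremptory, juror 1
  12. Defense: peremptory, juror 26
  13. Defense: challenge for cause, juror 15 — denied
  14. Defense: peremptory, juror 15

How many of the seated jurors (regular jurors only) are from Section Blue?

1

Removed: #1, #3, #7, #10, #14, #15, #16, #19, #23, #25, #26.
Seated jurors 1–7: #2, #4, #5, #6, #8, #9, #11 (alternates #12, #13 not counted).
Of those, in Section Blue: #9 → 1.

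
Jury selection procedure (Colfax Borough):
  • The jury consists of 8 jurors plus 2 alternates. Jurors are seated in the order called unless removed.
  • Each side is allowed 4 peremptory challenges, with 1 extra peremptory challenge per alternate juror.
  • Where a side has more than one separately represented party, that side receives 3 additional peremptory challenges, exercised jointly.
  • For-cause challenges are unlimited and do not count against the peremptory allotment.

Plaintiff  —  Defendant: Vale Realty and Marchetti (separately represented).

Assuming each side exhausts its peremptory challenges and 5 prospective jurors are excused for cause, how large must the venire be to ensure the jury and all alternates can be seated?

Seats to fill: 8 + 2 alternates = 10.
Peremptories — Plaintiff: 4 + 1×2 = 6; Defendant: 4 + 1×2 + 3 = 9; total 15.
For-cause removals: 5.
Minimum venire: 10 + 15 + 5 = 30.

30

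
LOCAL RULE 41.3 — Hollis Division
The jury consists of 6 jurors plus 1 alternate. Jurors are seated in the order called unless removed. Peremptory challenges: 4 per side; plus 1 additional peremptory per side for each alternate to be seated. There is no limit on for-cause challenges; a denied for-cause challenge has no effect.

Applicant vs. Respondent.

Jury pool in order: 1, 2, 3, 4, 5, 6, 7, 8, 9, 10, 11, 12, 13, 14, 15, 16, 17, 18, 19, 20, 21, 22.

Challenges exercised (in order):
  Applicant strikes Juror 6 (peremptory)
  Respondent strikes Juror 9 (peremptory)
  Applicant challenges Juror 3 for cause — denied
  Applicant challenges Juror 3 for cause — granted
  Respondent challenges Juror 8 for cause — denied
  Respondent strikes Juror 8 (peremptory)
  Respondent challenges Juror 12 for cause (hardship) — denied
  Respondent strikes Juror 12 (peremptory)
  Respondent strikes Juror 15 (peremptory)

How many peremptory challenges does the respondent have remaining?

1

Respondent allotment: 4 base + 1 × 1 alternate = 5.
Respondent peremptories used: #9, #8, #12, #15 — 4 (for-cause on #8, #12 don't count).
Remaining: 5 − 4 = 1.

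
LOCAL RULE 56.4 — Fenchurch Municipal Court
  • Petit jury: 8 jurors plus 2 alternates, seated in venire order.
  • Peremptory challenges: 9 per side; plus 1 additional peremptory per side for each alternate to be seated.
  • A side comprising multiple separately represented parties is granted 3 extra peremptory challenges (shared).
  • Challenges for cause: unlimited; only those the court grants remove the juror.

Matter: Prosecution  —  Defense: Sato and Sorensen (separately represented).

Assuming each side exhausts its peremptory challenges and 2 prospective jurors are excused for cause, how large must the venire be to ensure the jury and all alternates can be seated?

Seats to fill: 8 + 2 alternates = 10.
Peremptories — Prosecution: 9 + 1×2 = 11; Defense: 9 + 1×2 + 3 = 14; total 25.
For-cause removals: 2.
Minimum venire: 10 + 25 + 2 = 37.

37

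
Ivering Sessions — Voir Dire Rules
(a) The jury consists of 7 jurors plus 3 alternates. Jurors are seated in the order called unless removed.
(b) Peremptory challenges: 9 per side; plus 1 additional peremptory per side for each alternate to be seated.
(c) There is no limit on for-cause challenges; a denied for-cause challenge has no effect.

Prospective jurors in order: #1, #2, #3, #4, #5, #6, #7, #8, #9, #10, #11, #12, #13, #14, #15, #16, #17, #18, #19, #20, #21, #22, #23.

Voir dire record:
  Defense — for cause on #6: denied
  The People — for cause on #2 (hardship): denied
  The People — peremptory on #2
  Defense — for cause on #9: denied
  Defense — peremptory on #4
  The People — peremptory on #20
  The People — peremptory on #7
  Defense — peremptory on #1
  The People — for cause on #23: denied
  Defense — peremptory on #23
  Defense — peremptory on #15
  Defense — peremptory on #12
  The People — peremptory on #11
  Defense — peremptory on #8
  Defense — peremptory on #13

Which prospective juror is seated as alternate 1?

17

Removed: #1, #2, #4, #7, #8, #11, #12, #13, #15, #20, #23. (#6, #9 stay — for-cause denied.)
Filling seats in venire order through position 8: #3, #5, #6, #9, #10, #14, #16, #17.
So alternate 1 is #17.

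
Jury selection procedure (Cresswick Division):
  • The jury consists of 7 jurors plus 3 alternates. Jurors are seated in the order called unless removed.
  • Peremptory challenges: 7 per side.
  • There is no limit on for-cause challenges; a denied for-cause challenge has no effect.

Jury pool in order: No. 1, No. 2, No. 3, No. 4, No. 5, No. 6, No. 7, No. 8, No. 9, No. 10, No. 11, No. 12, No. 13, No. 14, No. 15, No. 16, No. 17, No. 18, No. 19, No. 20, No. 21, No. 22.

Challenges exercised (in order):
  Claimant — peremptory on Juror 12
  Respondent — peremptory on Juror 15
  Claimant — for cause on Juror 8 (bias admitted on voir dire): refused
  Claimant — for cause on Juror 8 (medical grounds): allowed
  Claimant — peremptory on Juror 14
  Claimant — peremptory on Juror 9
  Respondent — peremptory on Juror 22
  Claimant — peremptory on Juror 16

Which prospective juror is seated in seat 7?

7

Removed: #8, #9, #12, #14, #15, #16, #22.
Seating in order: seats 1–7 → #1, #2, #3, #4, #5, #6, #7; alternates → #10, #11, #13.
So seat 7 is #7.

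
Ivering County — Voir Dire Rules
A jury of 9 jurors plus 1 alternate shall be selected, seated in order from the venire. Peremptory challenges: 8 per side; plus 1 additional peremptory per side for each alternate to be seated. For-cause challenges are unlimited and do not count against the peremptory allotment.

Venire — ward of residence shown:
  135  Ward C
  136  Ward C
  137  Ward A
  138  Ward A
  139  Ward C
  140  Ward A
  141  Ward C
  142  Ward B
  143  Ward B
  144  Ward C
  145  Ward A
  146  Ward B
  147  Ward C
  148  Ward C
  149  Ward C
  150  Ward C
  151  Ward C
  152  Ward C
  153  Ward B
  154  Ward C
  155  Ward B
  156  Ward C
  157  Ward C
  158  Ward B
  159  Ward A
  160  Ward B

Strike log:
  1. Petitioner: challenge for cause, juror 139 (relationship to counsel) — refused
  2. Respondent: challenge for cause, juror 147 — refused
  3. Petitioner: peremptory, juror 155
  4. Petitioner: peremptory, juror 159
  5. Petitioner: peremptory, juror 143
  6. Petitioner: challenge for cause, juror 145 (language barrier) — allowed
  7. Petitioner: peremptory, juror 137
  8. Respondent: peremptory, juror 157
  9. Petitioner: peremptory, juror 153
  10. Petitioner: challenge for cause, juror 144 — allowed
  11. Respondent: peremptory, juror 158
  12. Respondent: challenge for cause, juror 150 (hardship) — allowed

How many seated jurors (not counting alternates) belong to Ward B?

Removed: #137, #143, #144, #145, #150, #153, #155, #157, #158, #159.
Seated jurors 1–9: #135, #136, #138, #139, #140, #141, #142, #146, #147 (alternates #148 not counted).
Of those, in Ward B: #142, #146 → 2.

2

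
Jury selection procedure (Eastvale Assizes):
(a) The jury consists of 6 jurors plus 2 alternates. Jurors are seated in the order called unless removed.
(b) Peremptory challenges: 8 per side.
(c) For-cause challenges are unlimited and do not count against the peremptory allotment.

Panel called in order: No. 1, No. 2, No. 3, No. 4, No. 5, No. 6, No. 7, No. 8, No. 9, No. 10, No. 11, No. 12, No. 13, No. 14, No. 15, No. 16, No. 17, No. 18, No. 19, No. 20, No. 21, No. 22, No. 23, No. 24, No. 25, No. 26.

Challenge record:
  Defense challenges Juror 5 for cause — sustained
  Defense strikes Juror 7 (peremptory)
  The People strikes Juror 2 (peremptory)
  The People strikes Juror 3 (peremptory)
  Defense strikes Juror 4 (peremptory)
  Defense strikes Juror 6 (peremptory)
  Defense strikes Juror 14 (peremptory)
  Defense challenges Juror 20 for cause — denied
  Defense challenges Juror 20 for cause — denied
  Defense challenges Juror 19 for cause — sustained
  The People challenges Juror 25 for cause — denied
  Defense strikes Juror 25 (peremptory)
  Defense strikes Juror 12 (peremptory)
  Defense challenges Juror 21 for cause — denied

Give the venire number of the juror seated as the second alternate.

16

Removed: #2, #3, #4, #5, #6, #7, #12, #14, #19, #25. (#20, #21 stay — for-cause denied.)
Seating in order: seats 1–6 → #1, #8, #9, #10, #11, #13; alternates → #15, #16.
So alternate 2 is #16.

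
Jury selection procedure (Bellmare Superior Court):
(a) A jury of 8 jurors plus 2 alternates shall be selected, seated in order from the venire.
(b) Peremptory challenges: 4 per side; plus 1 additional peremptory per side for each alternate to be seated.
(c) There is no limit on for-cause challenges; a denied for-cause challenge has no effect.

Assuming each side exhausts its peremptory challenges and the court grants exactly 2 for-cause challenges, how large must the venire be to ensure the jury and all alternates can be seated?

24

Seats to fill: 8 + 2 alternates = 10.
Peremptories: 4 + 1×2 = 6 per side × 2 sides = 12.
For-cause removals: 2.
Minimum venire: 10 + 12 + 2 = 24.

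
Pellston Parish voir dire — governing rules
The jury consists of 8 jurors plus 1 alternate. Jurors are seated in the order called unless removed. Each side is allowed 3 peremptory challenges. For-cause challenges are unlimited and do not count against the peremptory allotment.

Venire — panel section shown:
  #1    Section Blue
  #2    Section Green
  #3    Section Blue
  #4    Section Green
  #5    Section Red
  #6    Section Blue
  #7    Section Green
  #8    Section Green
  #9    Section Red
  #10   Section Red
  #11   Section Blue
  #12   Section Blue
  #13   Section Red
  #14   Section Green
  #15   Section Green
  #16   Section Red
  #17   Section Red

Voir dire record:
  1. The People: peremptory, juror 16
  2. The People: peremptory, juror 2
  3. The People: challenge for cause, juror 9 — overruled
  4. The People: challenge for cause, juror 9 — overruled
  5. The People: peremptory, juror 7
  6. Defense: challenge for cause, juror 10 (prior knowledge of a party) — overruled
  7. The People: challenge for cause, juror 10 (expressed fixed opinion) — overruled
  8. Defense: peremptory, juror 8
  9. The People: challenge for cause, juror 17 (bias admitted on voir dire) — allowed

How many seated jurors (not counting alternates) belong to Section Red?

3

Removed: #2, #7, #8, #16, #17.
Seated jurors 1–8: #1, #3, #4, #5, #6, #9, #10, #11 (alternates #12 not counted).
Of those, in Section Red: #5, #9, #10 → 3.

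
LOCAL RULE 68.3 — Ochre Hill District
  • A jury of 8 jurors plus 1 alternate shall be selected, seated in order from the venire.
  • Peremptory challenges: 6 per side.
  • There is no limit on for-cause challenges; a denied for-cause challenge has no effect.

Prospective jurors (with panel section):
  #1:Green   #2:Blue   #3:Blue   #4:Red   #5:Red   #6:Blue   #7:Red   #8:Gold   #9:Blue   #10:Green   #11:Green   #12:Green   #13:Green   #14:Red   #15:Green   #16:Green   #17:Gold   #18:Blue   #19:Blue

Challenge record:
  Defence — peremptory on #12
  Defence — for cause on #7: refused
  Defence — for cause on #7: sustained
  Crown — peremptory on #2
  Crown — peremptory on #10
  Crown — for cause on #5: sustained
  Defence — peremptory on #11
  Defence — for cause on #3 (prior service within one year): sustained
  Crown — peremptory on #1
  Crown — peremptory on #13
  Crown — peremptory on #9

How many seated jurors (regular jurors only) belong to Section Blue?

2

Removed: #1, #2, #3, #5, #7, #9, #10, #11, #12, #13.
Seated jurors 1–8: #4, #6, #8, #14, #15, #16, #17, #18 (alternates #19 not counted).
Of those, in Section Blue: #6, #18 → 2.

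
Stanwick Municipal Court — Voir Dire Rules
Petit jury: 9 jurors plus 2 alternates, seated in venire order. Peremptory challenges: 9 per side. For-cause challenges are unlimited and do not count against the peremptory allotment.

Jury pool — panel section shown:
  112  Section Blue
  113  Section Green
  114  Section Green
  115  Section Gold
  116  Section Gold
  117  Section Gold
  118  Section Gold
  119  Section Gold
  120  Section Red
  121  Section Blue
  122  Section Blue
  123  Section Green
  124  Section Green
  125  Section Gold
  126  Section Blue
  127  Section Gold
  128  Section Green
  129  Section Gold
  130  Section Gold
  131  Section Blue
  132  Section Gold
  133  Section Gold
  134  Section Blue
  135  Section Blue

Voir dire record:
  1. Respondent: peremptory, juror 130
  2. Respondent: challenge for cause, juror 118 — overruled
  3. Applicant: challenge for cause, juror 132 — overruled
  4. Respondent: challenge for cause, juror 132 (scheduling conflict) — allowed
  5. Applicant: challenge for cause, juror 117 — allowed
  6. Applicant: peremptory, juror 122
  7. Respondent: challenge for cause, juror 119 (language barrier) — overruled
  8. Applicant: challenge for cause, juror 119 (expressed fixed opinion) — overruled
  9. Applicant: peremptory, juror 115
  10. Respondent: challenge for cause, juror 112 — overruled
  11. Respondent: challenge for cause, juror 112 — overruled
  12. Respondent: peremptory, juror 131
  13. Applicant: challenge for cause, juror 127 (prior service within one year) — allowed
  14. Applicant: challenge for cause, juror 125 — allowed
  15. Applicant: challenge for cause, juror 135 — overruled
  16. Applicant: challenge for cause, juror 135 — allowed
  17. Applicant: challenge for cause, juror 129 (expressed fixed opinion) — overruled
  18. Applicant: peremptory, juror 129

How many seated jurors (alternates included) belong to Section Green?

4

Removed: #115, #117, #122, #125, #127, #129, #130, #131, #132, #135.
Seated (11 incl. alternates): #112, #113, #114, #116, #118, #119, #120, #121, #123, #124, #126.
Of those, in Section Green: #113, #114, #123, #124 → 4.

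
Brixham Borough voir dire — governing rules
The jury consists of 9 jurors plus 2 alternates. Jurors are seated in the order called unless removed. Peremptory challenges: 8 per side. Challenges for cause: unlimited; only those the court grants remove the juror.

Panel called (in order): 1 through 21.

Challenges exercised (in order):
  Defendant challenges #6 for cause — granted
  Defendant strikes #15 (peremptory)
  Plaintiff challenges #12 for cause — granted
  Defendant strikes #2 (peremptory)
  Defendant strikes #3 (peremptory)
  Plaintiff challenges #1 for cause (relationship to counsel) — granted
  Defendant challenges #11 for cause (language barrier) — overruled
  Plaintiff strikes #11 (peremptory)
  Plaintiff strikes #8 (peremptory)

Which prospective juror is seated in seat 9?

17

Removed: #1, #2, #3, #6, #8, #11, #12, #15.
Filling seats in venire order through position 9: #4, #5, #7, #9, #10, #13, #14, #16, #17.
So seat 9 is #17.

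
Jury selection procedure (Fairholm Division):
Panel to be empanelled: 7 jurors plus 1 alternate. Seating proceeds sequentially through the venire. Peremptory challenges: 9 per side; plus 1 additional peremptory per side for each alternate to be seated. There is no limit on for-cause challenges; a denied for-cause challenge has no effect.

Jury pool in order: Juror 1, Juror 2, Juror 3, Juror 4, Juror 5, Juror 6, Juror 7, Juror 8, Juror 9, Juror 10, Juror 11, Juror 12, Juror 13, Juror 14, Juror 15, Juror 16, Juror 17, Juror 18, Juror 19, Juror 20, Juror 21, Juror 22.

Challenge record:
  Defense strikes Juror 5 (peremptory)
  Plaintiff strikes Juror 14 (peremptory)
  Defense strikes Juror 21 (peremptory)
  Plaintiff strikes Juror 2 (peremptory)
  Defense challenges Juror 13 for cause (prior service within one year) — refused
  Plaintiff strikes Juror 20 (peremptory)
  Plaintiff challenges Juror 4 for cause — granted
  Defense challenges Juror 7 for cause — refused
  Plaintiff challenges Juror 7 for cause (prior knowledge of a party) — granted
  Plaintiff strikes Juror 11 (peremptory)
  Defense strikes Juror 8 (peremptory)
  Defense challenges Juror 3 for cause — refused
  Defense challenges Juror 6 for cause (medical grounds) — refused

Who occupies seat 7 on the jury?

Removed: #2, #4, #5, #7, #8, #11, #14, #20, #21. (#3, #6, #13 stay — for-cause denied.)
Seating in order: seats 1–7 → #1, #3, #6, #9, #10, #12, #13; alternates → #15.
So seat 7 is #13.

13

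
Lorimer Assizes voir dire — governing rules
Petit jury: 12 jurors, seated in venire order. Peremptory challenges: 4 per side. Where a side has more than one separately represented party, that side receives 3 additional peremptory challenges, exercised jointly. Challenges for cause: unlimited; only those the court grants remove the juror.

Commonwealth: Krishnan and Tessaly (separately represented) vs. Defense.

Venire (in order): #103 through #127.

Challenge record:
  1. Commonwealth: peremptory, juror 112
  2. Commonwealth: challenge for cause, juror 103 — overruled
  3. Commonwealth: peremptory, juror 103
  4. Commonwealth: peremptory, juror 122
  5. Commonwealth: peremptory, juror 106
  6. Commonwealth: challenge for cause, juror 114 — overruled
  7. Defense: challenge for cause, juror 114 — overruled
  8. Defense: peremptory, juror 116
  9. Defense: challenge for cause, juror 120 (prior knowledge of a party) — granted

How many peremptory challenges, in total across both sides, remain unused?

6

Commonwealth allotment: 4 base + 3 multi-party = 7. Defense allotment: 4.
Commonwealth peremptories used: #112, #103, #122, #106 — 4 (for-cause on #103, #114 don't count).
Defense peremptories used: #116 — 1 (for-cause on #114, #120 don't count).
Remaining: (7 − 4) + (4 − 1) = 6.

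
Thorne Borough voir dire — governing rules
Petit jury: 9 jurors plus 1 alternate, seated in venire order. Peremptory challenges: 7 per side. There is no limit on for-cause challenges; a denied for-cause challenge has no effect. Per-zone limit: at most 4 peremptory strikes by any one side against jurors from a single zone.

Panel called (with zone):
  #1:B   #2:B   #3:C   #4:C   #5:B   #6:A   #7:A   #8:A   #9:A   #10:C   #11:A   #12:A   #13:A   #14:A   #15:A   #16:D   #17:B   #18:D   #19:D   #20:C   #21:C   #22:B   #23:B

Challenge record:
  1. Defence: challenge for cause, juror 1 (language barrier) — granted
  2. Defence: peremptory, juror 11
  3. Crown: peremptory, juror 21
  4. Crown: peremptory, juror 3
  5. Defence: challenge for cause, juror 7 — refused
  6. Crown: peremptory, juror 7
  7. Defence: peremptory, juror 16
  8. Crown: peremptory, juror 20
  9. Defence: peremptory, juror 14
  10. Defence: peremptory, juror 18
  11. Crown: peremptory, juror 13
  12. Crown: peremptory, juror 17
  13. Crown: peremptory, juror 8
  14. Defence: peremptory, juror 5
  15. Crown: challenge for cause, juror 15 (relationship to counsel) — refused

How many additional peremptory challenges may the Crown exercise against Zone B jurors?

0

Crown peremptories so far: #21, #3, #7, #20, #13, #17, #8 — 7 of 7 used, 0 left overall.
Against Zone B: #17 — 1 used; per-zone cap 4 leaves 3.
Binding limit: min(0, 3) = 0.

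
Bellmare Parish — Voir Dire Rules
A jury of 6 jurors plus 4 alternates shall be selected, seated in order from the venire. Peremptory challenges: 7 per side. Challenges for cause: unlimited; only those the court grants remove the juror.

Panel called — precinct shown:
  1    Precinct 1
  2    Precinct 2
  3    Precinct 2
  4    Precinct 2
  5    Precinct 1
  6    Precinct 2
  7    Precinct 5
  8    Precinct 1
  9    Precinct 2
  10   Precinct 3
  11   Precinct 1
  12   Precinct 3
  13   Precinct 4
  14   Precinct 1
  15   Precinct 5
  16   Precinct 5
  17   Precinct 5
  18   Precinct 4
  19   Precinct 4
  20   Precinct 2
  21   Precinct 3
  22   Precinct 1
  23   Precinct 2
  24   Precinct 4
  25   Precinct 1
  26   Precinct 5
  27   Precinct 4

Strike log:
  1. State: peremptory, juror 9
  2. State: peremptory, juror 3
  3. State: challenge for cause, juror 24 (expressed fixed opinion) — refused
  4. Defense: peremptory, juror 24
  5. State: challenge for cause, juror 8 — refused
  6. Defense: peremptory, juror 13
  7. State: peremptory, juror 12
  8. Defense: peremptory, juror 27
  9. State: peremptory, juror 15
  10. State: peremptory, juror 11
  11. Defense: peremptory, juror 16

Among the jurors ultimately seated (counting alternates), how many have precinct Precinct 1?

4

Removed: #3, #9, #11, #12, #13, #15, #16, #24, #27.
Seated (10 incl. alternates): #1, #2, #4, #5, #6, #7, #8, #10, #14, #17.
Of those, in Precinct 1: #1, #5, #8, #14 → 4.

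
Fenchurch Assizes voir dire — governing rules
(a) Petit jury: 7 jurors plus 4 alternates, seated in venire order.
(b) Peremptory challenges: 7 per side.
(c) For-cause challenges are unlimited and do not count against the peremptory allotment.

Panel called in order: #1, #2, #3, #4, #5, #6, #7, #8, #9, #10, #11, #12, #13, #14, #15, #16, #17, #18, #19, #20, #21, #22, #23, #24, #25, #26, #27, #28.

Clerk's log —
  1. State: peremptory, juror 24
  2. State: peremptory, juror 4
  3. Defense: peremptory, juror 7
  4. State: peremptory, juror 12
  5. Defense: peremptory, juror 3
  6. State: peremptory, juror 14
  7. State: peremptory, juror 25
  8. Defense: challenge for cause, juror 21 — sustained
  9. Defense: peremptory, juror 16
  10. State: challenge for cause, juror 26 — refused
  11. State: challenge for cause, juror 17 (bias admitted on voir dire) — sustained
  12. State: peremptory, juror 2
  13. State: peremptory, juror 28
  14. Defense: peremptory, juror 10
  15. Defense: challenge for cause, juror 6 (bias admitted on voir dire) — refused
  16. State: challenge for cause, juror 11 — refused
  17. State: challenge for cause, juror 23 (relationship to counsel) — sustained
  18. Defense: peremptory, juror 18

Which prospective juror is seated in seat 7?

Removed: #2, #3, #4, #7, #10, #12, #14, #16, #17, #18, #21, #23, #24, #25, #28. (#6, #11, #26 stay — for-cause denied.)
Seating in order: seats 1–7 → #1, #5, #6, #8, #9, #11, #13; alternates → #15, #19, #20, #22.
So seat 7 is #13.

13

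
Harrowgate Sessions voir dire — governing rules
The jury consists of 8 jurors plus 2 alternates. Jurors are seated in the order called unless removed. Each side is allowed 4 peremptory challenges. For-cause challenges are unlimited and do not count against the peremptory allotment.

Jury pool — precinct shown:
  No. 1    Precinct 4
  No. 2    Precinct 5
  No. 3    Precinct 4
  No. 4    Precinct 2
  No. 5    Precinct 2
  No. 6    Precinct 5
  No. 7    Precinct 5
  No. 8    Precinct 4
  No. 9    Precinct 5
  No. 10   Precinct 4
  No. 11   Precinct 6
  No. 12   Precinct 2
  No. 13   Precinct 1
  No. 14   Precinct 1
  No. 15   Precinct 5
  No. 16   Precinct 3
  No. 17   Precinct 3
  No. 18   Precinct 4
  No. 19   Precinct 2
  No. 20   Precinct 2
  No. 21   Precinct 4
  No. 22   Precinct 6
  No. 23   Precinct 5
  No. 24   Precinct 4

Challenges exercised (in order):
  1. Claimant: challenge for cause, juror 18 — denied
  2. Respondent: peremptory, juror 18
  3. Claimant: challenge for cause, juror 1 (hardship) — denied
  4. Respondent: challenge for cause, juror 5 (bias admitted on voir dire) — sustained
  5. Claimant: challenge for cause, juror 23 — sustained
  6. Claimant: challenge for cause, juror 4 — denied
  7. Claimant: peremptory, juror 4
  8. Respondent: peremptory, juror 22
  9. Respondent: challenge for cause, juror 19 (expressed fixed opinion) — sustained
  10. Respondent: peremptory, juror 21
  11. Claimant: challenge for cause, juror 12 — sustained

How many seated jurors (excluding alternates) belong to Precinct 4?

Removed: #4, #5, #12, #18, #19, #21, #22, #23.
Seated jurors 1–8: #1, #2, #3, #6, #7, #8, #9, #10 (alternates #11, #13 not counted).
Of those, in Precinct 4: #1, #3, #8, #10 → 4.

4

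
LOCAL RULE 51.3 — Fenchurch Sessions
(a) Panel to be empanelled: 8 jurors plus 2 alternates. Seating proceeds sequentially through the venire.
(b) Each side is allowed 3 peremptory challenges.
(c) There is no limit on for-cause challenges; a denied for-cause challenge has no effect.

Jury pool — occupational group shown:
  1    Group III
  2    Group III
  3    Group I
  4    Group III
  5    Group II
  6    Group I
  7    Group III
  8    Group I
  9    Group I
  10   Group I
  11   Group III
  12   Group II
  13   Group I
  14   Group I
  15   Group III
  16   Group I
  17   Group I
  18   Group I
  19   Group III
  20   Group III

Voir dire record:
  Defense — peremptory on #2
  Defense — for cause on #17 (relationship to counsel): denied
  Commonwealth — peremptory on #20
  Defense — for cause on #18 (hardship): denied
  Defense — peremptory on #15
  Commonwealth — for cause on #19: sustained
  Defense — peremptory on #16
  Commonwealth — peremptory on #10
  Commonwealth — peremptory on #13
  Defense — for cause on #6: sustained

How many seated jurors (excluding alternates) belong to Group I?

Removed: #2, #6, #10, #13, #15, #16, #19, #20.
Seated jurors 1–8: #1, #3, #4, #5, #7, #8, #9, #11 (alternates #12, #14 not counted).
Of those, in Group I: #3, #8, #9 → 3.

3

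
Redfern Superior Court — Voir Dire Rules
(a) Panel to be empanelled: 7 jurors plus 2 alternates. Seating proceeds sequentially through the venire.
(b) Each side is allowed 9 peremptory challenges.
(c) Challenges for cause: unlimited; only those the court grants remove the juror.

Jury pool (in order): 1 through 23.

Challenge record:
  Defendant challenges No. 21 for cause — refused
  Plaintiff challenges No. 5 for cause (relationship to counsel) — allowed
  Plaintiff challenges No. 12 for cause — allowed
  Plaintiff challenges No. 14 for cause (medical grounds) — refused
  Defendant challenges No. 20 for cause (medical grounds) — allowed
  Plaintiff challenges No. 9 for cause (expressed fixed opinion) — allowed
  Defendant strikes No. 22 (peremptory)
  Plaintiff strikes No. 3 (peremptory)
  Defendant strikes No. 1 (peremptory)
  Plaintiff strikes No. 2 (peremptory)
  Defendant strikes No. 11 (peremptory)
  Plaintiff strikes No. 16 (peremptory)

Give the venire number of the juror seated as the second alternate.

17

Removed: #1, #2, #3, #5, #9, #11, #12, #16, #20, #22. (#14, #21 stay — for-cause denied.)
Filling seats in venire order through position 9: #4, #6, #7, #8, #10, #13, #14, #15, #17.
So alternate 2 is #17.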